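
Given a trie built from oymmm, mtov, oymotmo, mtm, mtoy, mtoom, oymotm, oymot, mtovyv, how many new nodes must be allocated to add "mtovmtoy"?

"mtov" is already a path in the trie; the remaining "mtoy" must be added.
New nodes needed: |"mtovmtoy"| − 4 = 8 − 4 = 4.

4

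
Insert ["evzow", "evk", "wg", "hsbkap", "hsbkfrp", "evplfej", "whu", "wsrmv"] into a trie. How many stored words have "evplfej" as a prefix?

1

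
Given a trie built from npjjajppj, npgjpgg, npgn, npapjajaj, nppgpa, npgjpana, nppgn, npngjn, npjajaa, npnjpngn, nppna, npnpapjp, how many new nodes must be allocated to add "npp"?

0

Every character of "npp" already lies on an existing path (it is a prefix of some stored word).
No new nodes are needed: 0.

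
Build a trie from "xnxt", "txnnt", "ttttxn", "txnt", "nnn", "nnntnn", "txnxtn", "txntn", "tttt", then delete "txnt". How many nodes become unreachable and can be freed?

A node on "txnt"'s path can go only if nothing else ends at it or branches off below it.
Every node on "txnt" is still needed (e.g. by "txntn"), so nothing is freed.
Nodes removed: 0

0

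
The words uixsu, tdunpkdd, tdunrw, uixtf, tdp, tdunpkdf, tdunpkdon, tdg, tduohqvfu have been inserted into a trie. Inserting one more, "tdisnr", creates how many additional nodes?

The longest prefix of "tdisnr" already in the trie is "td" (length 2).
Each of the 4 remaining characters creates one node.

4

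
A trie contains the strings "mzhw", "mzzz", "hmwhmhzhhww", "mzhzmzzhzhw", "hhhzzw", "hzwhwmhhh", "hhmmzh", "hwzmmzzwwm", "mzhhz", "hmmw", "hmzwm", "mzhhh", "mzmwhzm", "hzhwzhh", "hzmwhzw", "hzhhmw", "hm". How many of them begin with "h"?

Traverse to the node for "h", then collect every word in that subtree.
Matches: "hhhzzw", "hhmmzh", "hm", "hmmw", "hmwhmhzhhww", "hmzwm", "hwzmmzzwwm", "hzhhmw", "hzhwzhh", "hzmwhzw", "hzwhwmhhh"
Count: 11

11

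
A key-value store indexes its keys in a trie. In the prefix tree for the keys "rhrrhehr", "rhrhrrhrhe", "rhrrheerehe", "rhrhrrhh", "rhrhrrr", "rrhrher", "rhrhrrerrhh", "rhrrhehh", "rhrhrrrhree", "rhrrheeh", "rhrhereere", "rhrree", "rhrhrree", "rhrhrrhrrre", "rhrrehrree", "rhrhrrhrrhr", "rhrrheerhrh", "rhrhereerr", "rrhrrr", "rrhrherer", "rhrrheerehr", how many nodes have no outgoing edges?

A leaf is a node with no children — equivalently, the end of a word that is not a proper prefix of any other stored word.
Those words: "rhrhereere", "rhrhereerr", "rhrhrree", "rhrhrrerrhh", "rhrhrrhh", "rhrhrrhrhe", "rhrhrrhrrhr", "rhrhrrhrrre", "rhrhrrrhree", "rhrree", "rhrrehrree", "rhrrheeh", "rhrrheerehe", "rhrrheerehr", "rhrrheerhrh", "rhrrhehh", "rhrrhehr", "rrhrherer", "rrhrrr"
Leaf count: 19

19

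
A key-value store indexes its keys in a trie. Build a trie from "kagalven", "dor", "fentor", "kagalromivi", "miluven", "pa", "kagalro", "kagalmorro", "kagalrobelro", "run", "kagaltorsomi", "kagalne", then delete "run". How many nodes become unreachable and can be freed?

3

Walk "run" from the leaf back toward the root, removing each node that no remaining word uses.
No other word shares any prefix with "run", so all 3 of its nodes go.
Nodes removed: 3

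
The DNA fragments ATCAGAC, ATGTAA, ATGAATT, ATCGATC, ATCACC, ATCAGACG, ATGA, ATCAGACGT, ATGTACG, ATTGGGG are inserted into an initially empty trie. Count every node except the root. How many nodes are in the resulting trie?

Trace insertions, counting only characters that open a new branch:
  "ATCAGAC" → 7 new (A, T, C, A, G, A, C)
  "ATGTAA" → prefix "AT" already present; 4 new (G, T, A, A)
  "ATGAATT" → prefix "ATG" already present; 4 new (A, A, T, T)
  "ATCGATC" → prefix "ATC" already present; 4 new (G, A, T, C)
  "ATCACC" → prefix "ATCA" already present; 2 new (C, C)
  "ATCAGACG" → prefix "ATCAGAC" already present; 1 new (G)
  "ATGA" → prefix "ATGA" already present; 0 new (none)
  "ATCAGACGT" → prefix "ATCAGACG" already present; 1 new (T)
  "ATGTACG" → prefix "ATGTA" already present; 2 new (C, G)
  "ATTGGGG" → prefix "AT" already present; 5 new (T, G, G, G, G)
Total nodes = 7 + 4 + 4 + 4 + 2 + 1 + 0 + 1 + 2 + 5 = 30

30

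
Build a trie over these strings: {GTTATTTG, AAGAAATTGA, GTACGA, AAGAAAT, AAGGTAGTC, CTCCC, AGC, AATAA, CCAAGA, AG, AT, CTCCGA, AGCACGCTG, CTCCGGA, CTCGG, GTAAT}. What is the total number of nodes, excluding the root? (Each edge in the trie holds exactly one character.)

Insert word by word; a character creates a node only if that edge doesn't already exist:
  "GTTATTTG" → 8 new (G, T, T, A, T, T, T, G)
  "AAGAAATTGA" → 10 new (A, A, G, A, A, A, T, T, G, A)
  "GTACGA" → prefix "GT" already present; 4 new (A, C, G, A)
  "AAGAAAT" → prefix "AAGAAAT" already present; 0 new (none)
  "AAGGTAGTC" → prefix "AAG" already present; 6 new (G, T, A, G, T, C)
  "CTCCC" → 5 new (C, T, C, C, C)
  "AGC" → prefix "A" already present; 2 new (G, C)
  "AATAA" → prefix "AA" already present; 3 new (T, A, A)
  "CCAAGA" → prefix "C" already present; 5 new (C, A, A, G, A)
  "AG" → prefix "AG" already present; 0 new (none)
  "AT" → prefix "A" already present; 1 new (T)
  "CTCCGA" → prefix "CTCC" already present; 2 new (G, A)
  "AGCACGCTG" → prefix "AGC" already present; 6 new (A, C, G, C, T, G)
  "CTCCGGA" → prefix "CTCCG" already present; 2 new (G, A)
  "CTCGG" → prefix "CTC" already present; 2 new (G, G)
  "GTAAT" → prefix "GTA" already present; 2 new (A, T)
Total nodes = 8 + 10 + 4 + 0 + 6 + 5 + 2 + 3 + 5 + 0 + 1 + 2 + 6 + 2 + 2 + 2 = 58

58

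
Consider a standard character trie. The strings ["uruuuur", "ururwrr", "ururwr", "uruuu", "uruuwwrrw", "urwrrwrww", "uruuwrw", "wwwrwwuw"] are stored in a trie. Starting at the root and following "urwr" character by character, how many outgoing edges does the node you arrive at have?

1

Walk "urwr" from the root, arriving at one node.
Distinct next characters after "urwr": r.
That node has 1 child edge.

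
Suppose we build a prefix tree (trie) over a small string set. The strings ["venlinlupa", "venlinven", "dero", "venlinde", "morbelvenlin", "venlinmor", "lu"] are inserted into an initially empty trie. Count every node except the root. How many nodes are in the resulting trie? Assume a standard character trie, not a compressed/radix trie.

Trace insertions, counting only characters that open a new branch:
  "venlinlupa" → 10 new (v, e, n, l, i, n, l, u, p, a)
  "venlinven" → prefix "venlin" already present; 3 new (v, e, n)
  "dero" → 4 new (d, e, r, o)
  "venlinde" → prefix "venlin" already present; 2 new (d, e)
  "morbelvenlin" → 12 new (m, o, r, b, e, l, v, e, n, l, i, n)
  "venlinmor" → prefix "venlin" already present; 3 new (m, o, r)
  "lu" → 2 new (l, u)
Total nodes = 10 + 3 + 4 + 2 + 12 + 3 + 2 = 36

36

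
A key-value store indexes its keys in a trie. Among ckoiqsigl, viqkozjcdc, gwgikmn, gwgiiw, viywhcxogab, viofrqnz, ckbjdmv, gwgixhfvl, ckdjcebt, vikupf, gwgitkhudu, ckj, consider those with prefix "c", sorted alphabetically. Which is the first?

Filter for "c…" and sort: "ckbjdmv", "ckdjcebt", "ckj", "ckoiqsigl"
Position 1: ckbjdmv

ckbjdmv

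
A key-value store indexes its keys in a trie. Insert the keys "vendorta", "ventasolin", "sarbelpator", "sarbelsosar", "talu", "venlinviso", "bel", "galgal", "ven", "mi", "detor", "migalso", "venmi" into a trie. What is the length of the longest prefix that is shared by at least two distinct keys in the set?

The deepest shared node is where two words last agree before diverging.
"sarbelpator" and "sarbelsosar" agree on "sarbel" (6 characters) before diverging; nothing deeper is shared.
Longest shared-prefix length: 6

6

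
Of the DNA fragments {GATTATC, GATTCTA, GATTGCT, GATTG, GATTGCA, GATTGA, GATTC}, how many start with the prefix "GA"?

7

Walk to "GA"; the words in its subtree are exactly those with that prefix.
Matches: "GATTATC", "GATTC", "GATTCTA", "GATTG", "GATTGA", "GATTGCA", "GATTGCT"
Count: 7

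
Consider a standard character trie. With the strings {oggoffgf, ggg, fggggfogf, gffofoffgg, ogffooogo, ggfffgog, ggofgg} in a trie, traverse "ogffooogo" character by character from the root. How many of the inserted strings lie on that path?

1

Traverse "ogffooogo" character by character; count nodes along the way that are marked as word ends.
Prefixes of the query that are stored words: "ogffooogo"
Count: 1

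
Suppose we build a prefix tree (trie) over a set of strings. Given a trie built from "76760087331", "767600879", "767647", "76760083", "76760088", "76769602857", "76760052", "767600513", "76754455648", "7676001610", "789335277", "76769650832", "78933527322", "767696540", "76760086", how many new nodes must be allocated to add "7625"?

Walking "7625" from the root, the first 2 characters ("76") follow existing edges; "2" is the first miss.
So 4 − 2 = 2 new nodes.

2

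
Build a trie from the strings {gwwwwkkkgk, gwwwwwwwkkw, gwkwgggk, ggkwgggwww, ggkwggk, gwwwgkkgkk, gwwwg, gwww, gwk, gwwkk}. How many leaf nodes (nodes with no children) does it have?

A leaf is a node with no children — equivalently, the end of a word that is not a proper prefix of any other stored word.
Those words: "ggkwgggwww", "ggkwggk", "gwkwgggk", "gwwkk", "gwwwgkkgkk", "gwwwwkkkgk", "gwwwwwwwkkw"
Leaf count: 7

7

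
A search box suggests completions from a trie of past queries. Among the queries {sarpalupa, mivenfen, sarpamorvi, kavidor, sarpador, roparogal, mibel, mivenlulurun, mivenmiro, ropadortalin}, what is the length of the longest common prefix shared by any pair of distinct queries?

Equivalently: take the maximum, over all pairs, of their longest common prefix length.
e.g. "mivenfen" and "mivenlulurun" share the prefix "miven" of length 5; no pair shares a longer one.
Longest shared-prefix length: 5

5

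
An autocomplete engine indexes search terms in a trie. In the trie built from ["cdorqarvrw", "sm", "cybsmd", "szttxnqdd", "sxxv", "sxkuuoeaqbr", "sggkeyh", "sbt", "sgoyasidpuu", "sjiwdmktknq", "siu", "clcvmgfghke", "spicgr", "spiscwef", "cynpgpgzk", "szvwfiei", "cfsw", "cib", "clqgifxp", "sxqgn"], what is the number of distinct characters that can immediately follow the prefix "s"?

8

The children of the "s" node are the distinct next characters among strings starting with "s".
Characters that immediately follow "s" among the stored strings: {b, g, i, j, m, p, x, z}.
That node has 8 child edges.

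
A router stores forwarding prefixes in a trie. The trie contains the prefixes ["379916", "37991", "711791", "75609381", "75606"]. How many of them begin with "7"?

Filter for entries beginning with "7":
Matches: "711791", "75606", "75609381"
Count: 3

3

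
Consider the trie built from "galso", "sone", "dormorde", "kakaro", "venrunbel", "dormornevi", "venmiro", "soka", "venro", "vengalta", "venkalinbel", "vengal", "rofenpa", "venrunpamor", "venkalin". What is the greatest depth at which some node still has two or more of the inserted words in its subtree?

Look for the deepest trie node that still has at least two words in its subtree.
"venkalin" and "venkalinbel" agree on "venkalin" (8 characters) before diverging; nothing deeper is shared.
Longest shared-prefix length: 8

8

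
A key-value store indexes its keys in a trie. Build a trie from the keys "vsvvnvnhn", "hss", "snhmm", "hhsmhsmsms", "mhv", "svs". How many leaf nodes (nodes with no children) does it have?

A leaf is a node with no children — equivalently, the end of a word that is not a proper prefix of any other stored word.
Those words: "hhsmhsmsms", "hss", "mhv", "snhmm", "svs", "vsvvnvnhn"
Leaf count: 6

6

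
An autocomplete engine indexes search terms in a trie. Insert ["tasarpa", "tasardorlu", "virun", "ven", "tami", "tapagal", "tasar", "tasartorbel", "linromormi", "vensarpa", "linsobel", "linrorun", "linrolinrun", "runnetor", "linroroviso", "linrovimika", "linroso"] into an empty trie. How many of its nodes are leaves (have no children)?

Leaves are exactly the stored words that no other stored word extends.
Those words: "linrolinrun", "linromormi", "linroroviso", "linrorun", "linroso", "linrovimika", "linsobel", "runnetor", "tami", "tapagal", "tasardorlu", "tasarpa", "tasartorbel", "vensarpa", "virun"
Leaf count: 15

15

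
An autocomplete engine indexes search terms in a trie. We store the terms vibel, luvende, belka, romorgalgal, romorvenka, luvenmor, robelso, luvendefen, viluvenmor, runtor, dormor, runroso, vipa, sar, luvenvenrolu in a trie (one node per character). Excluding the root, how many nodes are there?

79

Trace insertions, counting only characters that open a new branch:
  "vibel" → 5 new (v, i, b, e, l)
  "luvende" → 7 new (l, u, v, e, n, d, e)
  "belka" → 5 new (b, e, l, k, a)
  "romorgalgal" → 11 new (r, o, m, o, r, g, a, l, g, a, l)
  "romorvenka" → prefix "romor" already present; 5 new (v, e, n, k, a)
  "luvenmor" → prefix "luven" already present; 3 new (m, o, r)
  "robelso" → prefix "ro" already present; 5 new (b, e, l, s, o)
  "luvendefen" → prefix "luvende" already present; 3 new (f, e, n)
  "viluvenmor" → prefix "vi" already present; 8 new (l, u, v, e, n, m, o, r)
  "runtor" → prefix "r" already present; 5 new (u, n, t, o, r)
  "dormor" → 6 new (d, o, r, m, o, r)
  "runroso" → prefix "run" already present; 4 new (r, o, s, o)
  "vipa" → prefix "vi" already present; 2 new (p, a)
  "sar" → 3 new (s, a, r)
  "luvenvenrolu" → prefix "luven" already present; 7 new (v, e, n, r, o, l, u)
Total nodes = 5 + 7 + 5 + 11 + 5 + 3 + 5 + 3 + 8 + 5 + 6 + 4 + 2 + 3 + 7 = 79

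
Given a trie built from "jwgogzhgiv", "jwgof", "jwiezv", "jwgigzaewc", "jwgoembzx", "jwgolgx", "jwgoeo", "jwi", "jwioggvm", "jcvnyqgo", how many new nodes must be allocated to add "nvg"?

3

"nvg" shares no prefix with any stored word, so all 3 characters open new nodes.
3 − 0 = 3 new nodes.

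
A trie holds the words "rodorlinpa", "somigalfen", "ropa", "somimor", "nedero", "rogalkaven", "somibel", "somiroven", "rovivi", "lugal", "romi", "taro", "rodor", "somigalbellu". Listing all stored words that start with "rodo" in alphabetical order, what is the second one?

rodorlinpa

Filter for "rodo…" and sort: "rodor", "rodorlinpa"
The 2nd is rodorlinpa.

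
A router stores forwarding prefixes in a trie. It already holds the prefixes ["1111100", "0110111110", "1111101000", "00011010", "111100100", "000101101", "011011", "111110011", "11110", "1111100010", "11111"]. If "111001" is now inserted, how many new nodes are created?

3

Walking "111001" from the root, the first 3 characters ("111") follow existing edges; "0" is the first miss.
New nodes needed: |"111001"| − 3 = 6 − 3 = 3.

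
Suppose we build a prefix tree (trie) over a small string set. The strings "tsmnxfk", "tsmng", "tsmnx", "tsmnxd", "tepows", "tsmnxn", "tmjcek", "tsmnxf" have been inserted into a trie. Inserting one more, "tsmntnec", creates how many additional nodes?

4

"tsmn" is already a path in the trie; the remaining "tnec" must be added.
Each of the 4 remaining characters creates one node.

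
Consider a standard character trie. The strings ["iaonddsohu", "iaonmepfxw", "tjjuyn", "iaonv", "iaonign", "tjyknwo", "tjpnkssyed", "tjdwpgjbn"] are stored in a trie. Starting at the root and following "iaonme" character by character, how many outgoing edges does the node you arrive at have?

1

The children of the "iaonme" node are the distinct next characters among strings starting with "iaonme".
Distinct next characters after "iaonme": p.
That node has 1 child edge.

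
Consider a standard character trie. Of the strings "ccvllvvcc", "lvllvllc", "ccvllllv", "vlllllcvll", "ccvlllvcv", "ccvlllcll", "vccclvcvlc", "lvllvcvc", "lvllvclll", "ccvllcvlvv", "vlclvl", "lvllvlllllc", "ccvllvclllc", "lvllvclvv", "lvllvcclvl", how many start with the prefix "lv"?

6

Filter for entries beginning with "lv":
Matches: "lvllvcclvl", "lvllvclll", "lvllvclvv", "lvllvcvc", "lvllvllc", "lvllvlllllc"
Count: 6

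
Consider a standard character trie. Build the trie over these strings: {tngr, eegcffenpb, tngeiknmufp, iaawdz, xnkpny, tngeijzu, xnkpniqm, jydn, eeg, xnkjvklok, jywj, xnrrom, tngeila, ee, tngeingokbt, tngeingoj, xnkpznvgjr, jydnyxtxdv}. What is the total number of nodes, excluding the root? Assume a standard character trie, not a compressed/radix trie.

77

Insert word by word; a character creates a node only if that edge doesn't already exist:
  "tngr" → 4 new (t, n, g, r)
  "eegcffenpb" → 10 new (e, e, g, c, f, f, e, n, p, b)
  "tngeiknmufp" → prefix "tng" already present; 8 new (e, i, k, n, m, u, f, p)
  "iaawdz" → 6 new (i, a, a, w, d, z)
  "xnkpny" → 6 new (x, n, k, p, n, y)
  "tngeijzu" → prefix "tngei" already present; 3 new (j, z, u)
  "xnkpniqm" → prefix "xnkpn" already present; 3 new (i, q, m)
  "jydn" → 4 new (j, y, d, n)
  "eeg" → prefix "eeg" already present; 0 new (none)
  "xnkjvklok" → prefix "xnk" already present; 6 new (j, v, k, l, o, k)
  "jywj" → prefix "jy" already present; 2 new (w, j)
  "xnrrom" → prefix "xn" already present; 4 new (r, r, o, m)
  "tngeila" → prefix "tngei" already present; 2 new (l, a)
  "ee" → prefix "ee" already present; 0 new (none)
  "tngeingokbt" → prefix "tngei" already present; 6 new (n, g, o, k, b, t)
  "tngeingoj" → prefix "tngeingo" already present; 1 new (j)
  "xnkpznvgjr" → prefix "xnkp" already present; 6 new (z, n, v, g, j, r)
  "jydnyxtxdv" → prefix "jydn" already present; 6 new (y, x, t, x, d, v)
Total nodes = 4 + 10 + 8 + 6 + 6 + 3 + 3 + 4 + 0 + 6 + 2 + 4 + 2 + 0 + 6 + 1 + 6 + 6 = 77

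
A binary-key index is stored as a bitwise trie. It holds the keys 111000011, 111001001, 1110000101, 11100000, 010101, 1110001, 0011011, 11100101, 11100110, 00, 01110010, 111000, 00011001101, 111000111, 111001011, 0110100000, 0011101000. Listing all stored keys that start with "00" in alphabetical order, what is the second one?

Words with prefix "00", in lexicographic order: "00", "00011001101", "0011011", "0011101000"
The 2nd is 00011001101.

00011001101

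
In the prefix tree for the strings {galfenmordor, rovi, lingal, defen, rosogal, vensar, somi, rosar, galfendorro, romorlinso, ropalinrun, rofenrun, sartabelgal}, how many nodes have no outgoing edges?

Leaves are exactly the stored words that no other stored word extends.
Those words: "defen", "galfendorro", "galfenmordor", "lingal", "rofenrun", "romorlinso", "ropalinrun", "rosar", "rosogal", "rovi", "sartabelgal", "somi", "vensar"
Leaf count: 13

13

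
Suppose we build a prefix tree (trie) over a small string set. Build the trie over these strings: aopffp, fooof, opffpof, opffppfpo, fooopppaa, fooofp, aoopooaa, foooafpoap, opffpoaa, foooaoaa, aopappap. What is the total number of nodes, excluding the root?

Trace insertions, counting only characters that open a new branch:
  "aopffp" → 6 new (a, o, p, f, f, p)
  "fooof" → 5 new (f, o, o, o, f)
  "opffpof" → 7 new (o, p, f, f, p, o, f)
  "opffppfpo" → prefix "opffp" already present; 4 new (p, f, p, o)
  "fooopppaa" → prefix "fooo" already present; 5 new (p, p, p, a, a)
  "fooofp" → prefix "fooof" already present; 1 new (p)
  "aoopooaa" → prefix "ao" already present; 6 new (o, p, o, o, a, a)
  "foooafpoap" → prefix "fooo" already present; 6 new (a, f, p, o, a, p)
  "opffpoaa" → prefix "opffpo" already present; 2 new (a, a)
  "foooaoaa" → prefix "foooa" already present; 3 new (o, a, a)
  "aopappap" → prefix "aop" already present; 5 new (a, p, p, a, p)
Total nodes = 6 + 5 + 7 + 4 + 5 + 1 + 6 + 6 + 2 + 3 + 5 = 50

50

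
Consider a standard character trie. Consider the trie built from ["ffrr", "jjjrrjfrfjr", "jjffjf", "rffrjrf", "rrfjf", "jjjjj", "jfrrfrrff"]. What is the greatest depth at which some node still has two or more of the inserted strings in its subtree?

Equivalently: take the maximum, over all pairs, of their longest common prefix length.
"jjjjj" and "jjjrrjfrfjr" agree on "jjj" (3 characters) before diverging; nothing deeper is shared.
Longest shared-prefix length: 3

3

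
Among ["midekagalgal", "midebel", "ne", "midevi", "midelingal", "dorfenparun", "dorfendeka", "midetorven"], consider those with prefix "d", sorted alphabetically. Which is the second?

Words with prefix "d", in lexicographic order: "dorfendeka", "dorfenparun"
Position 2: dorfenparun

dorfenparun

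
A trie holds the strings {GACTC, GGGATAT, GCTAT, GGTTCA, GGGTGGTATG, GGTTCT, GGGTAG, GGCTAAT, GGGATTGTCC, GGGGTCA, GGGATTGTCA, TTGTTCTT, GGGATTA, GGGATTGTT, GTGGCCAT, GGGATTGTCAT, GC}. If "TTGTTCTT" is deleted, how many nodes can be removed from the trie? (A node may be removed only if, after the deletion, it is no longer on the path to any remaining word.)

8

A node on "TTGTTCTT"'s path can go only if nothing else ends at it or branches off below it.
No other word shares any prefix with "TTGTTCTT", so all 8 of its nodes go.
Nodes removed: 8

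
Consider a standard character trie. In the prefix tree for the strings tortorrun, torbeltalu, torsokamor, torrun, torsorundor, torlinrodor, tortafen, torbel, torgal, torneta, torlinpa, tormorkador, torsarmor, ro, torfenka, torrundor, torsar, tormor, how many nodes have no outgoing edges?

14

Leaves are exactly the stored words that no other stored word extends.
Those words: "ro", "torbeltalu", "torfenka", "torgal", "torlinpa", "torlinrodor", "tormorkador", "torneta", "torrundor", "torsarmor", "torsokamor", "torsorundor", "tortafen", "tortorrun"
Leaf count: 14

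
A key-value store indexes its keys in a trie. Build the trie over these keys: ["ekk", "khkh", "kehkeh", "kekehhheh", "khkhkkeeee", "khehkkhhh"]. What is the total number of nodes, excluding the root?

32

Count nodes per top-level branch (shared prefixes stored once):
  'e'-branch (ekk): 3 nodes
  'k'-branch (kehkeh, kekehhheh, khehkkhhh, khkh, khkhkkeeee): 29 nodes
Sum: 32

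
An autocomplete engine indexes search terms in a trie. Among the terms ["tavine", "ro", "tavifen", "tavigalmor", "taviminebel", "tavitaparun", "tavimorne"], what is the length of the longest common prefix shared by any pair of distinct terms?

5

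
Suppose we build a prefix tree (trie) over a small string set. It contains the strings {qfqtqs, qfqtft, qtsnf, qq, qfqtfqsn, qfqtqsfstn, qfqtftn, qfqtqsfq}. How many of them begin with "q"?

8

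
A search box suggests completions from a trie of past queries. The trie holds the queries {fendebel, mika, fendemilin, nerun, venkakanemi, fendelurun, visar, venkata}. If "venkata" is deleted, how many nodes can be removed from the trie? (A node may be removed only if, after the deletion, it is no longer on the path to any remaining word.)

2

A node on "venkata"'s path can go only if nothing else ends at it or branches off below it.
The suffix "ta" (2 nodes) is used only by "venkata"; the node for "venka" still has the child "k", so pruning stops there.
Nodes removed: 2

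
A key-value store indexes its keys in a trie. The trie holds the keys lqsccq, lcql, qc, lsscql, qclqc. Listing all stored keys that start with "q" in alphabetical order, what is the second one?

DFS of the "q" subtree visits, in order: "qc", "qclqc"
The 2nd is qclqc.

qclqc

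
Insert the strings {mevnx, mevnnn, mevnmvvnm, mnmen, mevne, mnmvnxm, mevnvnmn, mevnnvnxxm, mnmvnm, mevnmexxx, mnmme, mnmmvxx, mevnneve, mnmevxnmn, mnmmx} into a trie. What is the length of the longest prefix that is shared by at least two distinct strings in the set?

The deepest shared node is where two words last agree before diverging.
"mevnmexxx" and "mevnmvvnm" agree on "mevnm" (5 characters) before diverging; nothing deeper is shared.
Longest shared-prefix length: 5

5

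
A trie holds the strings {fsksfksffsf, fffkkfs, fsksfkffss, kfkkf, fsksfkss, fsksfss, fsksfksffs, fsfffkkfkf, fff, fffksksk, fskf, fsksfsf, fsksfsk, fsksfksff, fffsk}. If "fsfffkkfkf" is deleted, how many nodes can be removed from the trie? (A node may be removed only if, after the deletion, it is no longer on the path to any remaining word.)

8

Walk "fsfffkkfkf" from the leaf back toward the root, removing each node that no remaining word uses.
The suffix "fffkkfkf" (8 nodes) is used only by "fsfffkkfkf"; the node for "fs" still has the child "k", so pruning stops there.
Nodes removed: 8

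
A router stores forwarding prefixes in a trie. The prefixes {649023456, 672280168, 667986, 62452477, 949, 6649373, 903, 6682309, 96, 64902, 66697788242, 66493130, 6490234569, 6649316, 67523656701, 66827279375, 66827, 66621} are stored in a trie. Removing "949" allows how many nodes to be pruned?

A node on "949"'s path can go only if nothing else ends at it or branches off below it.
The suffix "49" (2 nodes) is used only by "949"; the node for "9" still has the child "0", so pruning stops there.
Nodes removed: 2

2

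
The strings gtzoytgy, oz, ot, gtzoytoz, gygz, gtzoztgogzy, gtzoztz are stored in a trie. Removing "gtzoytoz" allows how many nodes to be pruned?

2

A node on "gtzoytoz"'s path can go only if nothing else ends at it or branches off below it.
The suffix "oz" (2 nodes) is used only by "gtzoytoz"; the node for "gtzoyt" still has the child "g", so pruning stops there.
Nodes removed: 2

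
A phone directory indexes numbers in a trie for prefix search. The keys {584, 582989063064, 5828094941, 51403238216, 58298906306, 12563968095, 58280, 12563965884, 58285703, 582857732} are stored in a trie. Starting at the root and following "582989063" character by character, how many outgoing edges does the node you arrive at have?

1

Walk "582989063" from the root, arriving at one node.
Distinct next characters after "582989063": 0.
That node has 1 child edge.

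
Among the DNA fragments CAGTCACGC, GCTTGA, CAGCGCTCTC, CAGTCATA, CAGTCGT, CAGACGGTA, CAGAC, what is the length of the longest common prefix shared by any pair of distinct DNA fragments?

Look for the deepest trie node that still has at least two words in its subtree.
e.g. "CAGTCACGC" and "CAGTCATA" share the prefix "CAGTCA" of length 6; no pair shares a longer one.
Longest shared-prefix length: 6

6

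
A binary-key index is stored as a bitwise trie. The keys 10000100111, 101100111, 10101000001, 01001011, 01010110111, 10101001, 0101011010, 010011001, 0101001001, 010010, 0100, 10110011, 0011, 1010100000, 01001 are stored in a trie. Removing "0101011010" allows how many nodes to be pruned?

Walk "0101011010" from the leaf back toward the root, removing each node that no remaining word uses.
The suffix "0" (1 node) is used only by "0101011010"; the node for "010101101" still has the child "1", so pruning stops there.
Nodes removed: 1

1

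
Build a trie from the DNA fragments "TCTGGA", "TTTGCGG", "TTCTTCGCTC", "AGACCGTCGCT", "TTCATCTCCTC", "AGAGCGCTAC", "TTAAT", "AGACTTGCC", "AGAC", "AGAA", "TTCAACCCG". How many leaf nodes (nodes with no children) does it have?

Leaves are exactly the stored words that no other stored word extends.
Those words: "AGAA", "AGACCGTCGCT", "AGACTTGCC", "AGAGCGCTAC", "TCTGGA", "TTAAT", "TTCAACCCG", "TTCATCTCCTC", "TTCTTCGCTC", "TTTGCGG"
Leaf count: 10

10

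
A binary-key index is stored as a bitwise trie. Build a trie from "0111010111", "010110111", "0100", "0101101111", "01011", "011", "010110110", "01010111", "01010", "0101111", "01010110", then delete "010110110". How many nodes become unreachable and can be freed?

1

After clearing the end-marker at "010110110", prune upward until reaching a node still needed by another word.
The suffix "0" (1 node) is used only by "010110110"; the node for "01011011" still has the child "1", so pruning stops there.
Nodes removed: 1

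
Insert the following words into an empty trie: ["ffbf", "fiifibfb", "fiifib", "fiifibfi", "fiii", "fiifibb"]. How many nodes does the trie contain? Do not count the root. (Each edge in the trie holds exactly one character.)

14

Trie structure (* marks end of a word):
(root)
└─ f
   ├─ f
   │  └─ b
   │     └─ f *
   └─ i
      └─ i
         ├─ f
         │  └─ i
         │     └─ b *
         │        ├─ b *
         │        └─ f
         │           ├─ b *
         │           └─ i *
         └─ i *
Counting every labelled node above: 14.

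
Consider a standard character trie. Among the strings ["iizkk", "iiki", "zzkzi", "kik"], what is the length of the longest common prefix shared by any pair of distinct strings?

Look for the deepest trie node that still has at least two words in its subtree.
e.g. "iiki" and "iizkk" share the prefix "ii" of length 2; no pair shares a longer one.
Longest shared-prefix length: 2

2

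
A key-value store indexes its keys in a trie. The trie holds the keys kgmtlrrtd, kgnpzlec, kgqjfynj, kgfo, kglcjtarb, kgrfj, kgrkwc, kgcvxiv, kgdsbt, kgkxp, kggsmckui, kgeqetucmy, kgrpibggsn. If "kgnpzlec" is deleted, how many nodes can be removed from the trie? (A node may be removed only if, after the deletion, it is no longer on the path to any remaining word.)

After clearing the end-marker at "kgnpzlec", prune upward until reaching a node still needed by another word.
The suffix "npzlec" (6 nodes) is used only by "kgnpzlec"; the node for "kg" still has the child "m", so pruning stops there.
Nodes removed: 6

6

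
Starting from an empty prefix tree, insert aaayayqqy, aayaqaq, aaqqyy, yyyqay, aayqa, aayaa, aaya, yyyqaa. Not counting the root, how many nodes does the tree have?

Count nodes per top-level branch (shared prefixes stored once):
  'a'-branch (aaayayqqy, aaqqyy, aaya, aayaa, aayaqaq, aayqa): 21 nodes
  'y'-branch (yyyqaa, yyyqay): 7 nodes
Sum: 28

28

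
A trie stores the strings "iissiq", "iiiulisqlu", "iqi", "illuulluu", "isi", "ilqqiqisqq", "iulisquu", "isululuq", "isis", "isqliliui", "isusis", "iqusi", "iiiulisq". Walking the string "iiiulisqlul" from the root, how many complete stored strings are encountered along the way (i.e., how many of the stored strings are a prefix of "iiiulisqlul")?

2

Check each prefix of "iiiulisqlul" against the stored set — each match is an end-marker on the path.
Prefixes of the query that are stored words: "iiiulisq", "iiiulisqlu"
Count: 2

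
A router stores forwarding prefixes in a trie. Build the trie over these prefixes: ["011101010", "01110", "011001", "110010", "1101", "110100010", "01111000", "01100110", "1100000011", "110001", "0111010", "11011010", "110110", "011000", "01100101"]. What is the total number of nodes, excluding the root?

44

Trace insertions, counting only characters that open a new branch:
  "011101010" → 9 new (0, 1, 1, 1, 0, 1, 0, 1, 0)
  "01110" → prefix "01110" already present; 0 new (none)
  "011001" → prefix "011" already present; 3 new (0, 0, 1)
  "110010" → 6 new (1, 1, 0, 0, 1, 0)
  "1101" → prefix "110" already present; 1 new (1)
  "110100010" → prefix "1101" already present; 5 new (0, 0, 0, 1, 0)
  "01111000" → prefix "0111" already present; 4 new (1, 0, 0, 0)
  "01100110" → prefix "011001" already present; 2 new (1, 0)
  "1100000011" → prefix "1100" already present; 6 new (0, 0, 0, 0, 1, 1)
  "110001" → prefix "11000" already present; 1 new (1)
  "0111010" → prefix "0111010" already present; 0 new (none)
  "11011010" → prefix "1101" already present; 4 new (1, 0, 1, 0)
  "110110" → prefix "110110" already present; 0 new (none)
  "011000" → prefix "01100" already present; 1 new (0)
  "01100101" → prefix "011001" already present; 2 new (0, 1)
Total nodes = 9 + 0 + 3 + 6 + 1 + 5 + 4 + 2 + 6 + 1 + 0 + 4 + 0 + 1 + 2 = 44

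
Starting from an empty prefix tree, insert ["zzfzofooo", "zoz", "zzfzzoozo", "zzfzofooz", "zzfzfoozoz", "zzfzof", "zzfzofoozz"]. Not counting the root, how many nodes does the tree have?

24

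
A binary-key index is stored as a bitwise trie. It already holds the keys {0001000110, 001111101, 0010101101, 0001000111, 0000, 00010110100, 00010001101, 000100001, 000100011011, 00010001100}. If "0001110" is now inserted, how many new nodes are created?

3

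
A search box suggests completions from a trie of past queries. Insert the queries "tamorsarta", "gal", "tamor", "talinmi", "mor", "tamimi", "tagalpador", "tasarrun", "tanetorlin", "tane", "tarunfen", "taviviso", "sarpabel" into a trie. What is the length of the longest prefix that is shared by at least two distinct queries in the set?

5

Look for the deepest trie node that still has at least two words in its subtree.
e.g. "tamor" and "tamorsarta" share the prefix "tamor" of length 5; no pair shares a longer one.
Longest shared-prefix length: 5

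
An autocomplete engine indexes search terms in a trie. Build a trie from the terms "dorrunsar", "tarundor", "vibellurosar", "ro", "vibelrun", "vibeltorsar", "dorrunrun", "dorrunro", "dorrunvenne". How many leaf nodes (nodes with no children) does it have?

Leaves are exactly the stored words that no other stored word extends.
Those words: "dorrunro", "dorrunrun", "dorrunsar", "dorrunvenne", "ro", "tarundor", "vibellurosar", "vibelrun", "vibeltorsar"
Leaf count: 9

9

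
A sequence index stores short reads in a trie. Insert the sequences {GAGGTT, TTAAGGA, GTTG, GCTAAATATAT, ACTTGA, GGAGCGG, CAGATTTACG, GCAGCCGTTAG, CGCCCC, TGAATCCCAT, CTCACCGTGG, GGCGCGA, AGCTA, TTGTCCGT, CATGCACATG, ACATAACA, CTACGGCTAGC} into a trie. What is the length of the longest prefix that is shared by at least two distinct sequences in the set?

2

Look for the deepest trie node that still has at least two words in its subtree.
"ACATAACA" and "ACTTGA" agree on "AC" (2 characters) before diverging; nothing deeper is shared.
Longest shared-prefix length: 2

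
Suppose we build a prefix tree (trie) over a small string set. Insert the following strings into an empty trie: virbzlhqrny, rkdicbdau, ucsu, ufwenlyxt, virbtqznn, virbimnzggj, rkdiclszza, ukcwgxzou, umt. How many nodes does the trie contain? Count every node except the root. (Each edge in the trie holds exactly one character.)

59

Insert word by word; a character creates a node only if that edge doesn't already exist:
  "virbzlhqrny" → 11 new (v, i, r, b, z, l, h, q, r, n, y)
  "rkdicbdau" → 9 new (r, k, d, i, c, b, d, a, u)
  "ucsu" → 4 new (u, c, s, u)
  "ufwenlyxt" → prefix "u" already present; 8 new (f, w, e, n, l, y, x, t)
  "virbtqznn" → prefix "virb" already present; 5 new (t, q, z, n, n)
  "virbimnzggj" → prefix "virb" already present; 7 new (i, m, n, z, g, g, j)
  "rkdiclszza" → prefix "rkdic" already present; 5 new (l, s, z, z, a)
  "ukcwgxzou" → prefix "u" already present; 8 new (k, c, w, g, x, z, o, u)
  "umt" → prefix "u" already present; 2 new (m, t)
Total nodes = 11 + 9 + 4 + 8 + 5 + 7 + 5 + 8 + 2 = 59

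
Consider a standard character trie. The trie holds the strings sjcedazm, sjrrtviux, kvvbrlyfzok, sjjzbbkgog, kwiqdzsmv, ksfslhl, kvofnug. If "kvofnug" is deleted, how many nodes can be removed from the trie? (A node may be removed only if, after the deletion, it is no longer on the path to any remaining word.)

5

After clearing the end-marker at "kvofnug", prune upward until reaching a node still needed by another word.
The suffix "ofnug" (5 nodes) is used only by "kvofnug"; the node for "kv" still has the child "v", so pruning stops there.
Nodes removed: 5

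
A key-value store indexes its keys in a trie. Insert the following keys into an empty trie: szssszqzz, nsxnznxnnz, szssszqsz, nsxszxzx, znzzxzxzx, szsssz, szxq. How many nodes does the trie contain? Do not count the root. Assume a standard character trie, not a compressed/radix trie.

37

Count nodes per top-level branch (shared prefixes stored once):
  'n'-branch (nsxnznxnnz, nsxszxzx): 15 nodes
  's'-branch (szsssz, szssszqsz, szssszqzz, szxq): 13 nodes
  'z'-branch (znzzxzxzx): 9 nodes
Sum: 37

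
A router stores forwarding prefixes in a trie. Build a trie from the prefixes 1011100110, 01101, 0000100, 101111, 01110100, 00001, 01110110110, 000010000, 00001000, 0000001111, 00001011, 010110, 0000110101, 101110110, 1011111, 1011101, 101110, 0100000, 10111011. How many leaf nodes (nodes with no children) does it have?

Leaves are exactly the stored words that no other stored word extends.
Those words: "0000001111", "000010000", "00001011", "0000110101", "0100000", "010110", "01101", "01110100", "01110110110", "1011100110", "101110110", "1011111"
Leaf count: 12

12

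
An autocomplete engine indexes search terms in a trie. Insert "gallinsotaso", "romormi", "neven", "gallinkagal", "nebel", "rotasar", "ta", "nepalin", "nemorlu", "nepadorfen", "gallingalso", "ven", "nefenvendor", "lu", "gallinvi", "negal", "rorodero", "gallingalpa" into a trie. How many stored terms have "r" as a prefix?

3

Filter for entries beginning with "r":
Words under "r": romormi, rorodero, rotasar
Count: 3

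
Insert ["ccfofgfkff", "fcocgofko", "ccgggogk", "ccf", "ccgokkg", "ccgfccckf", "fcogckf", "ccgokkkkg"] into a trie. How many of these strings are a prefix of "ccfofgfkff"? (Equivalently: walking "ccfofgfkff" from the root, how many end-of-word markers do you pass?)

2

Walk "ccfofgfkff" from the root; an end-of-word marker is hit whenever a stored word is a prefix of "ccfofgfkff".
Prefixes of the query that are stored words: "ccf", "ccfofgfkff"
Count: 2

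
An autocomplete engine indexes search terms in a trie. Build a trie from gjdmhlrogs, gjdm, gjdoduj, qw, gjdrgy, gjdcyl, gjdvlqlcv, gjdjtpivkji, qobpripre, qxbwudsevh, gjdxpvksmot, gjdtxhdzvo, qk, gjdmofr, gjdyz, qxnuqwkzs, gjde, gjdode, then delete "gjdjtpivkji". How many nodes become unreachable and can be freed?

A node on "gjdjtpivkji"'s path can go only if nothing else ends at it or branches off below it.
The suffix "jtpivkji" (8 nodes) is used only by "gjdjtpivkji"; the node for "gjd" still has the child "m", so pruning stops there.
Nodes removed: 8

8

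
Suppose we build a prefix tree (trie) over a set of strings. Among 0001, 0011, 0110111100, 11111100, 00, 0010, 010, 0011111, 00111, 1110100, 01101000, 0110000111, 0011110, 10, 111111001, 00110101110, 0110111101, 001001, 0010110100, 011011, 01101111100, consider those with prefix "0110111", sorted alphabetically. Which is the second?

Words with prefix "0110111", in lexicographic order: "0110111100", "0110111101", "01101111100"
Position 2: 0110111101

0110111101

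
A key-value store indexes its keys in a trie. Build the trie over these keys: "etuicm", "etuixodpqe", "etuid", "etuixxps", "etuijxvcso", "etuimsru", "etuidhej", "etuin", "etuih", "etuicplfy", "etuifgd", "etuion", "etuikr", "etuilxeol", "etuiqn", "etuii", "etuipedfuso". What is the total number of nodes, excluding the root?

57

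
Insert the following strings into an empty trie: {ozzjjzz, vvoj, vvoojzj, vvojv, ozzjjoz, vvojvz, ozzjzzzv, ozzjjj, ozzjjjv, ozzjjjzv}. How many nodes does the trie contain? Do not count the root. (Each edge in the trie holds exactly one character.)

Trie structure (* marks end of a word):
(root)
├─ o
│  └─ z
│     └─ z
│        └─ j
│           ├─ j
│           │  ├─ j *
│           │  │  ├─ v *
│           │  │  └─ z
│           │  │     └─ v *
│           │  ├─ o
│           │  │  └─ z *
│           │  └─ z
│           │     └─ z *
│           └─ z
│              └─ z
│                 └─ z
│                    └─ v *
└─ v
   └─ v
      └─ o
         ├─ j *
         │  └─ v *
         │     └─ z *
         └─ o
            └─ j
               └─ z
                  └─ j *
Counting every labelled node above: 27.

27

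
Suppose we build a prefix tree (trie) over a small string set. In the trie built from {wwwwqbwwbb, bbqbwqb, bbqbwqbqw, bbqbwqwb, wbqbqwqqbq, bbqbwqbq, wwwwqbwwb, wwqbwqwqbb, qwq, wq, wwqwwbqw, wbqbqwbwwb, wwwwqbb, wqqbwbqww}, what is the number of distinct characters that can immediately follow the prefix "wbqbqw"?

The children of the "wbqbqw" node are the distinct next characters among strings starting with "wbqbqw".
Characters that immediately follow "wbqbqw" among the stored strings: {b, q}.
That node has 2 child edges.

2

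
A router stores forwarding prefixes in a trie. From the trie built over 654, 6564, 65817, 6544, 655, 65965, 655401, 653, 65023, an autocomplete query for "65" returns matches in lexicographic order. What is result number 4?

6544

Words with prefix "65", in lexicographic order: "65023", "653", "654", "6544", "655", "655401", "6564", "65817", "65965"
Position 4: 6544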